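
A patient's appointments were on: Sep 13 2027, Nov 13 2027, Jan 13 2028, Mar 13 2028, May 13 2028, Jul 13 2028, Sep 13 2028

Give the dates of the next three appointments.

Each date is the 13th; the gaps (61, 61, 60, 61, 61, 62) track the month lengths.
The rule is the 13th of every 2 months.
November 2028: Nov 13 2028.
January 2029: Jan 13 2029.
Next: March 2029 → Mar 13 2029.

Nov 13 2028, Jan 13 2029, Mar 13 2029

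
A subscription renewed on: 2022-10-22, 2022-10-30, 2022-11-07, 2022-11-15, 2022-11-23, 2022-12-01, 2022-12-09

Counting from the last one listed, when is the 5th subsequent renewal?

2023-01-18

Gaps between consecutive events: 8, 8, 8, 8, 8, 8 days — a constant 8-day interval.
2022-12-09 + 8 days = 2022-12-17.
2022-12-17 + 8 days = 2022-12-25.
2022-12-25 + 8 days = 2023-01-02.
2023-01-02 + 8 days = 2023-01-10.
2023-01-10 + 8 days = 2023-01-18.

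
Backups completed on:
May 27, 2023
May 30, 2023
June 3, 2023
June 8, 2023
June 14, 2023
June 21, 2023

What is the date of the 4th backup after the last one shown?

July 29, 2023

The spacing grows by 1 each time: 3, 4, 5, 6, 7 days.
Next gap: 8 days. June 21, 2023 + 8 days = June 29, 2023.
Next gap: 9 days. June 29, 2023 + 9 days = July 8, 2023.
Next gap: 10 days. July 8, 2023 + 10 days = July 18, 2023.
Next gap: 11 days. July 18, 2023 + 11 days = July 29, 2023.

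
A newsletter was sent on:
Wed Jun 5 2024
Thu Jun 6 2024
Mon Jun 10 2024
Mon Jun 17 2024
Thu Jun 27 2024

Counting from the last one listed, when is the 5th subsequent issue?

The spacing grows by 3 each time: 1, 4, 7, 10 days.
Next gap: 13 days. Thu Jun 27 2024 + 13 days = Wed Jul 10 2024.
Next gap: 16 days. Wed Jul 10 2024 + 16 days = Fri Jul 26 2024.
Next gap: 19 days. Fri Jul 26 2024 + 19 days = Wed Aug 14 2024.
Next gap: 22 days. Wed Aug 14 2024 + 22 days = Thu Sep 5 2024.
Next gap: 25 days. Thu Sep 5 2024 + 25 days = Mon Sep 30 2024.

Mon Sep 30 2024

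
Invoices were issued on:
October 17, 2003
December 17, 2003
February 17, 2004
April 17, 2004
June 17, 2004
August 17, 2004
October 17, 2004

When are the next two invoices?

December 17, 2004; February 17, 2005

The day-of-month is always 17 (61, 62, 60, 61, 61, 61 days between events).
So this recurs on the 17th of every 2 months.
Next: December 2004 → December 17, 2004.
Next: February 2005 → February 17, 2005.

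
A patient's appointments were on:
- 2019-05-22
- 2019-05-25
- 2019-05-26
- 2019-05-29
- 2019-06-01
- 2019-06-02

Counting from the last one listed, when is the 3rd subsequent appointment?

Every event lands on a Wednesday or Saturday or Sunday (gaps cycle 3, 1, 3, 3, 1).
So the schedule is: every Wednesday, Saturday and Sunday.
Next Wednesday: 2019-06-05.
Next Saturday: 2019-06-08.
The following Sunday is 2019-06-09.

2019-06-09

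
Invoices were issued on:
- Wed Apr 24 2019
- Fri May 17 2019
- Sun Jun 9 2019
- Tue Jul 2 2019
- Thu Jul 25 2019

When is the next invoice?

Sat Aug 17 2019

Gaps between consecutive events: 23, 23, 23, 23 days — a constant 23-day interval.
Thu Jul 25 2019 + 23 days = Sat Aug 17 2019.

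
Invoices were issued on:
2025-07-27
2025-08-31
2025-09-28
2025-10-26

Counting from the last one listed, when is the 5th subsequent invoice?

All Sundays; the gaps (35, 28, 28) vary with month length.
This is the last Sunday of each month.
November 2025 ends with Sunday 2025-11-30.
December 2025 ends with Sunday 2025-12-28.
Last Sunday of January 2026: 2026-01-25.
February 2026 ends with Sunday 2026-02-22.
March 2026 ends with Sunday 2026-03-29.

2026-03-29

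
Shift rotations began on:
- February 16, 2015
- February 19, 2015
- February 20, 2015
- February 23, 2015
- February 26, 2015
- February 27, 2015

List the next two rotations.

March 2, 2015; March 5, 2015

Gaps: 3, 1, 3, 3, 1 days — not constant, but cyclic with period 3.
The events fall on every Monday, Thursday and Friday.
The following Monday is March 2, 2015.
The following Thursday is March 5, 2015.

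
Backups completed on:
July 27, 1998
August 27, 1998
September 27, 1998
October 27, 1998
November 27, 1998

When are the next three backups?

The day-of-month is always 27 (31, 31, 30, 31 days between events).
So this recurs on the 27th of each month.
December 1998: December 27, 1998.
Next: January 1999 → January 27, 1999.
February 1999: February 27, 1999.

December 27, 1998; January 27, 1999; February 27, 1999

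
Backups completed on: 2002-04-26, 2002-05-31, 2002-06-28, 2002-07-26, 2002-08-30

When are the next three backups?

These are Fridays with 35, 28, 28, 35-day gaps.
Each is the final Friday of its month — 2002-05-31 is past the 28th, so '4th Friday' doesn't fit.
Last Friday of September 2002: 2002-09-27.
October 2002 ends with Friday 2002-10-25.
Last Friday of November 2002: 2002-11-29.

2002-09-27, 2002-10-25, 2002-11-29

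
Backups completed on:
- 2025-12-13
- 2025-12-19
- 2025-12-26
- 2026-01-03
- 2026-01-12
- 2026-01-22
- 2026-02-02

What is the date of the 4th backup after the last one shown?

Gaps: 6, 7, 8, 9, 10, 11 days — each gap is 1 larger than the previous one.
Next gap: 12 days. 2026-02-02 + 12 days = 2026-02-14.
Next gap: 13 days. 2026-02-14 + 13 days = 2026-02-27.
Next gap: 14 days. 2026-02-27 + 14 days = 2026-03-13.
Next gap: 15 days. 2026-03-13 + 15 days = 2026-03-28.

2026-03-28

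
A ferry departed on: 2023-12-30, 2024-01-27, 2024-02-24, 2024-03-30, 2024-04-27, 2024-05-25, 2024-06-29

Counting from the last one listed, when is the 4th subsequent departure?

These are Saturdays with 28, 28, 35, 28, 28, 35-day gaps.
Each is the final Saturday of its month — 2023-12-30 is past the 28th, so '4th Saturday' doesn't fit.
July 2024 ends with Saturday 2024-07-27.
Last Saturday of August 2024: 2024-08-31.
September 2024 ends with Saturday 2024-09-28.
October 2024 ends with Saturday 2024-10-26.

2024-10-26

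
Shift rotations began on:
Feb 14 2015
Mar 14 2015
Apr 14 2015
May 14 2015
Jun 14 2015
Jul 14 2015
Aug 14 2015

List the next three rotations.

Sep 14 2015, Oct 14 2015, Nov 14 2015

Gaps: 28, 31, 30, 31, 30, 31 days — not constant. Every event is on the 14th of the month.
Pattern: the 14th of each month.
Next: September 2015 → Sep 14 2015.
October 2015: Oct 14 2015.
November 2015: Nov 14 2015.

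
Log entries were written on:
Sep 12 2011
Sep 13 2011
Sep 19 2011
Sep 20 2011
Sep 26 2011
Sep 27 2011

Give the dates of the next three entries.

Gaps: 1, 6, 1, 6, 1 days — not constant, but cyclic with period 2.
The events fall on every Monday and Tuesday.
Next Monday: Oct 3 2011.
Next Tuesday: Oct 4 2011.
Next Monday: Oct 10 2011.

Oct 3 2011, Oct 4 2011, Oct 10 2011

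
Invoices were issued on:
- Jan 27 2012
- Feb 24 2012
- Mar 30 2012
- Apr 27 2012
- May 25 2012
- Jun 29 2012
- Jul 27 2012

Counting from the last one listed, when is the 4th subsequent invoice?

Nov 30 2012

All Fridays; the gaps (28, 35, 28, 28, 35, 28) vary with month length.
This is the last Friday of each month.
Last Friday of August 2012: Aug 31 2012.
Last Friday of September 2012: Sep 28 2012.
October 2012 ends with Friday Oct 26 2012.
November 2012 ends with Friday Nov 30 2012.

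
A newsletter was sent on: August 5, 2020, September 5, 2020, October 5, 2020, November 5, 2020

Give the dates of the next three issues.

December 5, 2020; January 5, 2021; February 5, 2021

Gaps: 31, 30, 31 days — not constant. Every event is on the 5th of the month.
Pattern: the 5th of each month.
Next: December 2020 → December 5, 2020.
January 2021: January 5, 2021.
February 2021: February 5, 2021.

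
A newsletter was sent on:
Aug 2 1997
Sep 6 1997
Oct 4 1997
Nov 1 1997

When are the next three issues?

Gaps: 35, 28, 28 days — a mix of 28 and 35. Every date is a Saturday.
Each is the 1st Saturday of its month.
December 1997 — 1st Saturday is Dec 6 1997.
1st Saturday of January 1998: Jan 3 1998.
1st Saturday of February 1998: Feb 7 1998.

Dec 6 1997, Jan 3 1998, Feb 7 1998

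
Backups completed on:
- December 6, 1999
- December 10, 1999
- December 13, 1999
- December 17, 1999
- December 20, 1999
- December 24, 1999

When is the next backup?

Every event lands on a Monday or Friday (gaps cycle 4, 3, 4, 3, 4).
So the schedule is: every Monday and Friday.
The following Monday is December 27, 1999.

December 27, 1999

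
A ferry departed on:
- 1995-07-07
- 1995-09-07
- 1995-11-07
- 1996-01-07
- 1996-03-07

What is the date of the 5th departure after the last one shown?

1997-01-07

Each date is the 7th; the gaps (62, 61, 61, 60) track the month lengths.
The rule is the 7th of every 2 months.
May 1996: 1996-05-07.
Next: July 1996 → 1996-07-07.
Next: September 1996 → 1996-09-07.
November 1996: 1996-11-07.
January 1997: 1997-01-07.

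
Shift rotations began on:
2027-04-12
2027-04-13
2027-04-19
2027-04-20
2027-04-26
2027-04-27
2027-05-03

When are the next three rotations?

2027-05-04, 2027-05-10, 2027-05-11

The gap pattern 1, 6, 1, 6, 1, 6 repeats every 2 events.
These are the Mondays and Tuesdays of each week.
Next Tuesday: 2027-05-04.
Next Monday: 2027-05-10.
The following Tuesday is 2027-05-11.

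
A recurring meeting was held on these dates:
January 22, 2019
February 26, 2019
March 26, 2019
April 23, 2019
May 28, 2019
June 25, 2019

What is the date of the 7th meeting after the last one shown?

All dates are Tuesdays, 35, 28, 28, 35, 28 days apart.
Specifically, the 4th Tuesday of each month.
4th Tuesday of July 2019: July 23, 2019.
4th Tuesday of August 2019: August 27, 2019.
4th Tuesday of September 2019: September 24, 2019.
4th Tuesday of October 2019: October 22, 2019.
4th Tuesday of November 2019: November 26, 2019.
December 2019 — 4th Tuesday is December 24, 2019.
4th Tuesday of January 2020: January 28, 2020.

January 28, 2020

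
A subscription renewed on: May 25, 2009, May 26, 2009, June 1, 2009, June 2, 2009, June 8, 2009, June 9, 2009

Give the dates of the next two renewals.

June 15, 2009; June 16, 2009

Every event lands on a Monday or Tuesday (gaps cycle 1, 6, 1, 6, 1).
So the schedule is: every Monday and Tuesday.
The following Monday is June 15, 2009.
Next Tuesday: June 16, 2009.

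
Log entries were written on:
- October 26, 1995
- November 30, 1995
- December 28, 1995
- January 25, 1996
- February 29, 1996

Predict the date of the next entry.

March 28, 1996

All Thursdays; the gaps (35, 28, 28, 35) vary with month length.
This is the last Thursday of each month.
March 1996 ends with Thursday March 28, 1996.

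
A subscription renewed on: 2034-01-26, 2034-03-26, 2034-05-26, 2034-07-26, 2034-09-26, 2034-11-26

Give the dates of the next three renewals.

2035-01-26, 2035-03-26, 2035-05-26

The day-of-month is always 26 (59, 61, 61, 62, 61 days between events).
So this recurs on the 26th of every 2 months.
January 2035: 2035-01-26.
Next: March 2035 → 2035-03-26.
Next: May 2035 → 2035-05-26.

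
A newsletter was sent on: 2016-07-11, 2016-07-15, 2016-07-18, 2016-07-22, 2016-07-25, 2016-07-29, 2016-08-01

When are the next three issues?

Every event lands on a Monday or Friday (gaps cycle 4, 3, 4, 3, 4, 3).
So the schedule is: every Monday and Friday.
The following Friday is 2016-08-05.
Next Monday: 2016-08-08.
Next Friday: 2016-08-12.

2016-08-05, 2016-08-08, 2016-08-12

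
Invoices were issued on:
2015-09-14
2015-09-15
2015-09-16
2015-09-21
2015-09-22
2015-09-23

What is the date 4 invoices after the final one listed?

2015-10-05

The gap pattern 1, 1, 5, 1, 1 repeats every 3 events.
These are the Mondays, Tuesdays and Wednesdays of each week.
Next Monday: 2015-09-28.
Next Tuesday: 2015-09-29.
The following Wednesday is 2015-09-30.
Next Monday: 2015-10-05.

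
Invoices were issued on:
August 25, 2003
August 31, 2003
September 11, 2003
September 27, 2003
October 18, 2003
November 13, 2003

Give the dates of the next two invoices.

December 14, 2003; January 19, 2004

The spacing grows by 5 each time: 6, 11, 16, 21, 26 days.
Next gap: 31 days. November 13, 2003 + 31 days = December 14, 2003.
Next gap: 36 days. December 14, 2003 + 36 days = January 19, 2004.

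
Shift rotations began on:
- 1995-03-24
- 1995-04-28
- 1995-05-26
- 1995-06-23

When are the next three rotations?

These are Fridays at 28- or 35-day spacing (35, 28, 28).
The pattern: 4th Friday of the month.
July 1995 — 4th Friday is 1995-07-28.
4th Friday of August 1995: 1995-08-25.
September 1995 — 4th Friday is 1995-09-22.

1995-07-28, 1995-08-25, 1995-09-22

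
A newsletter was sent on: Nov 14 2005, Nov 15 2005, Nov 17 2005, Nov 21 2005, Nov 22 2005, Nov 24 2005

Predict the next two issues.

Nov 28 2005, Nov 29 2005

Gaps: 1, 2, 4, 1, 2 days — not constant, but cyclic with period 3.
The events fall on every Monday, Tuesday and Thursday.
Next Monday: Nov 28 2005.
Next Tuesday: Nov 29 2005.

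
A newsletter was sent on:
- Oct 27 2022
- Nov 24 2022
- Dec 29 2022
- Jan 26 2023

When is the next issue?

These are Thursdays with 28, 35, 28-day gaps.
Each is the final Thursday of its month — Dec 29 2022 is past the 28th, so '4th Thursday' doesn't fit.
February 2023 ends with Thursday Feb 23 2023.

Feb 23 2023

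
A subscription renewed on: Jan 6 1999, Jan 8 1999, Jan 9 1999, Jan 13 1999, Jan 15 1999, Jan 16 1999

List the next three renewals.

Gaps: 2, 1, 4, 2, 1 days — not constant, but cyclic with period 3.
The events fall on every Wednesday, Friday and Saturday.
The following Wednesday is Jan 20 1999.
The following Friday is Jan 22 1999.
The following Saturday is Jan 23 1999.

Jan 20 1999, Jan 22 1999, Jan 23 1999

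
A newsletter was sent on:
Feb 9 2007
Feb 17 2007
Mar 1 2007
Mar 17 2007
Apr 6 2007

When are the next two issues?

Apr 30 2007, May 28 2007

Intervals are 8, 12, 16, 20 days — an arithmetic progression with common difference 4.
Next gap: 24 days. Apr 6 2007 + 24 days = Apr 30 2007.
Next gap: 28 days. Apr 30 2007 + 28 days = May 28 2007.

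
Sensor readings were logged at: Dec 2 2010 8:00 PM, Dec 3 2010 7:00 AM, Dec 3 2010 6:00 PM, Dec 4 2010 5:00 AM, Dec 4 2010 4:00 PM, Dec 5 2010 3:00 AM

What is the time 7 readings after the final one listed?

Dec 8 2010 8:00 AM

Spacing: 11, 11, 11, 11, 11 h — constant 11 h.
Dec 5 2010 3:00 AM + 11 h = Dec 5 2010 2:00 PM.
Dec 5 2010 2:00 PM + 11 h = Dec 6 2010 1:00 AM.
Dec 6 2010 1:00 AM + 11 h = Dec 6 2010 12:00 PM.
Dec 6 2010 12:00 PM + 11 h = Dec 6 2010 11:00 PM.
Dec 6 2010 11:00 PM + 11 h = Dec 7 2010 10:00 AM.
Dec 7 2010 10:00 AM + 11 h = Dec 7 2010 9:00 PM.
Dec 7 2010 9:00 PM + 11 h = Dec 8 2010 8:00 AM.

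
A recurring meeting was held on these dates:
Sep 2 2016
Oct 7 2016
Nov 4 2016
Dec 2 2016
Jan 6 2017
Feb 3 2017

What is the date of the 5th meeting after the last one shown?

Jul 7 2017

All dates are Fridays, 35, 28, 28, 35, 28 days apart.
Specifically, the 1st Friday of each month.
1st Friday of March 2017: Mar 3 2017.
1st Friday of April 2017: Apr 7 2017.
1st Friday of May 2017: May 5 2017.
June 2017 — 1st Friday is Jun 2 2017.
1st Friday of July 2017: Jul 7 2017.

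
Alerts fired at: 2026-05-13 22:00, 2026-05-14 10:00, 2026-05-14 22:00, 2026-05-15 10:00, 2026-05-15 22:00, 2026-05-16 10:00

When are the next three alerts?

Gaps: 12, 12, 12, 12, 12 hours — each event is 12 hours after the previous one.
2026-05-16 10:00 + 12 h = 2026-05-16 22:00.
2026-05-16 22:00 + 12 h = 2026-05-17 10:00.
2026-05-17 10:00 + 12 h = 2026-05-17 22:00.

2026-05-16 22:00, 2026-05-17 10:00, 2026-05-17 22:00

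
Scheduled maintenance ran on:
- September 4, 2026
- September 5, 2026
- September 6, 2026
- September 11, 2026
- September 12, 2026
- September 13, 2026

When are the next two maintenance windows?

Every event lands on a Friday or Saturday or Sunday (gaps cycle 1, 1, 5, 1, 1).
So the schedule is: every Friday, Saturday and Sunday.
The following Friday is September 18, 2026.
Next Saturday: September 19, 2026.

September 18, 2026; September 19, 2026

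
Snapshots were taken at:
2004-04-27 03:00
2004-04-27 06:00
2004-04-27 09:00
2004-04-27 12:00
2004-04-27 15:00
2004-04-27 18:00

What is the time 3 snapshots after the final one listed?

The interval is a steady 3 hours (3, 3, 3, 3, 3).
2004-04-27 18:00 + 3 h = 2004-04-27 21:00.
2004-04-27 21:00 + 3 h = 2004-04-28 00:00.
2004-04-28 00:00 + 3 h = 2004-04-28 03:00.

2004-04-28 03:00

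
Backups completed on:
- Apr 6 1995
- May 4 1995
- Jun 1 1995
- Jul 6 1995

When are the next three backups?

Aug 3 1995, Sep 7 1995, Oct 5 1995

Gaps: 28, 28, 35 days — a mix of 28 and 35. Every date is a Thursday.
Each is the 1st Thursday of its month.
1st Thursday of August 1995: Aug 3 1995.
September 1995 — 1st Thursday is Sep 7 1995.
1st Thursday of October 1995: Oct 5 1995.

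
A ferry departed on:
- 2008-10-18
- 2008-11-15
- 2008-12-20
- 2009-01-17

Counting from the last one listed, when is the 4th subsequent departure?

Gaps: 28, 35, 28 days — a mix of 28 and 35. Every date is a Saturday.
Each is the 3rd Saturday of its month.
February 2009 — 3rd Saturday is 2009-02-21.
March 2009 — 3rd Saturday is 2009-03-21.
April 2009 — 3rd Saturday is 2009-04-18.
May 2009 — 3rd Saturday is 2009-05-16.

2009-05-16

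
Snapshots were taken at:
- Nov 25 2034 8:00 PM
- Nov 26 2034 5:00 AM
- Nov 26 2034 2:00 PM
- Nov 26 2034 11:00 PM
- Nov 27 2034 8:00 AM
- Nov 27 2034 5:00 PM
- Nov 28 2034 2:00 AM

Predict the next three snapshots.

Nov 28 2034 11:00 AM, Nov 28 2034 8:00 PM, Nov 29 2034 5:00 AM

Spacing: 9, 9, 9, 9, 9, 9 h — constant 9 h.
Nov 28 2034 2:00 AM + 9 h = Nov 28 2034 11:00 AM.
Nov 28 2034 11:00 AM + 9 h = Nov 28 2034 8:00 PM.
Nov 28 2034 8:00 PM + 9 h = Nov 29 2034 5:00 AM.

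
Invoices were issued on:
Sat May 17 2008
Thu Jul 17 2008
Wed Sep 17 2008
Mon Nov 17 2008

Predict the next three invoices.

Each date is the 17th; the gaps (61, 62, 61) track the month lengths.
The rule is the 17th of every 2 months.
Next: January 2009 → Sat Jan 17 2009.
Next: March 2009 → Tue Mar 17 2009.
May 2009: Sun May 17 2009.

Sat Jan 17 2009, Tue Mar 17 2009, Sun May 17 2009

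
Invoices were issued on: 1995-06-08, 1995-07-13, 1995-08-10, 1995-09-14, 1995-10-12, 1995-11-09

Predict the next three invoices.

These are Thursdays at 28- or 35-day spacing (35, 28, 35, 28, 28).
The pattern: 2nd Thursday of the month.
2nd Thursday of December 1995: 1995-12-14.
January 1996 — 2nd Thursday is 1996-01-11.
2nd Thursday of February 1996: 1996-02-08.

1995-12-14, 1996-01-11, 1996-02-08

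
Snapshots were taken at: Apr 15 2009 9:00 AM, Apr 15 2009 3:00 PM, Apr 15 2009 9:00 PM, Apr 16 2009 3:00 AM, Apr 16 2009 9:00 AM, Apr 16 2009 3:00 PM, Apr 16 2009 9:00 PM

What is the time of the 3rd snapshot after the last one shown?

Gaps: 6, 6, 6, 6, 6, 6 hours — each event is 6 hours after the previous one.
Apr 16 2009 9:00 PM + 6 h = Apr 17 2009 3:00 AM.
Apr 17 2009 3:00 AM + 6 h = Apr 17 2009 9:00 AM.
Apr 17 2009 9:00 AM + 6 h = Apr 17 2009 3:00 PM.

Apr 17 2009 3:00 PM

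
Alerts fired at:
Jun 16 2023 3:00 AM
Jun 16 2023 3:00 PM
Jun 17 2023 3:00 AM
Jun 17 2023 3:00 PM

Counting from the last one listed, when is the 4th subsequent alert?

Spacing: 12, 12, 12 h — constant 12 h.
Jun 17 2023 3:00 PM + 12 h = Jun 18 2023 3:00 AM.
Jun 18 2023 3:00 AM + 12 h = Jun 18 2023 3:00 PM.
Jun 18 2023 3:00 PM + 12 h = Jun 19 2023 3:00 AM.
Jun 19 2023 3:00 AM + 12 h = Jun 19 2023 3:00 PM.

Jun 19 2023 3:00 PM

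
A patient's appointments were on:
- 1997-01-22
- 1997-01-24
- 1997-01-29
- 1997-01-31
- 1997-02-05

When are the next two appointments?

1997-02-07, 1997-02-12

The gap pattern 2, 5, 2, 5 repeats every 2 events.
These are the Wednesdays and Fridays of each week.
The following Friday is 1997-02-07.
The following Wednesday is 1997-02-12.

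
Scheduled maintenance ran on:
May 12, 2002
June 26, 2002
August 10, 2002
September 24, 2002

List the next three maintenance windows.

November 8, 2002; December 23, 2002; February 6, 2003

Gaps between consecutive events: 45, 45, 45 days — a constant 45-day interval.
September 24, 2002 + 45 days = November 8, 2002.
November 8, 2002 + 45 days = December 23, 2002.
December 23, 2002 + 45 days = February 6, 2003.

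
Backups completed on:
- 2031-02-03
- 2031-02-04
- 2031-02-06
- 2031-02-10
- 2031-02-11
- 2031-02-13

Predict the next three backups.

The gap pattern 1, 2, 4, 1, 2 repeats every 3 events.
These are the Mondays, Tuesdays and Thursdays of each week.
The following Monday is 2031-02-17.
Next Tuesday: 2031-02-18.
Next Thursday: 2031-02-20.

2031-02-17, 2031-02-18, 2031-02-20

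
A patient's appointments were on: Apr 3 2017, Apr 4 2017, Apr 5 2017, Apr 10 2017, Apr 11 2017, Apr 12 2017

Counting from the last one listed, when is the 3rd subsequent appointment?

Every event lands on a Monday or Tuesday or Wednesday (gaps cycle 1, 1, 5, 1, 1).
So the schedule is: every Monday, Tuesday and Wednesday.
The following Monday is Apr 17 2017.
The following Tuesday is Apr 18 2017.
Next Wednesday: Apr 19 2017.

Apr 19 2017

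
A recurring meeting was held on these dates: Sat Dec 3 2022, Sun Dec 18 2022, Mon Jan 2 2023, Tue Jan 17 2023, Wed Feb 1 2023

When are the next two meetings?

The spacing is 15, 15, 15, 15 days — always 15 days.
Wed Feb 1 2023 + 15 days = Thu Feb 16 2023.
Thu Feb 16 2023 + 15 days = Fri Mar 3 2023.

Thu Feb 16 2023, Fri Mar 3 2023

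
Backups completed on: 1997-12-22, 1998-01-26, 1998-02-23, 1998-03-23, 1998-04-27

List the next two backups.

1998-05-25, 1998-06-22

Gaps: 35, 28, 28, 35 days — a mix of 28 and 35. Every date is a Monday.
Each is the 4th Monday of its month.
4th Monday of May 1998: 1998-05-25.
4th Monday of June 1998: 1998-06-22.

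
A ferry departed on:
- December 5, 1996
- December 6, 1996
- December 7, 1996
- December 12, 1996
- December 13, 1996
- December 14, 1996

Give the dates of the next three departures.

Gaps: 1, 1, 5, 1, 1 days — not constant, but cyclic with period 3.
The events fall on every Thursday, Friday and Saturday.
Next Thursday: December 19, 1996.
The following Friday is December 20, 1996.
The following Saturday is December 21, 1996.

December 19, 1996; December 20, 1996; December 21, 1996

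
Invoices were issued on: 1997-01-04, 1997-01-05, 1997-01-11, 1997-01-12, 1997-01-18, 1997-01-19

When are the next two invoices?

Gaps: 1, 6, 1, 6, 1 days — not constant, but cyclic with period 2.
The events fall on every Saturday and Sunday.
The following Saturday is 1997-01-25.
The following Sunday is 1997-01-26.

1997-01-25, 1997-01-26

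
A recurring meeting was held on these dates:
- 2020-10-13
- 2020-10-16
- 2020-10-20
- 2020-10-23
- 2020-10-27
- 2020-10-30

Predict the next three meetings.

2020-11-03, 2020-11-06, 2020-11-10

The gap pattern 3, 4, 3, 4, 3 repeats every 2 events.
These are the Tuesdays and Fridays of each week.
Next Tuesday: 2020-11-03.
The following Friday is 2020-11-06.
Next Tuesday: 2020-11-10.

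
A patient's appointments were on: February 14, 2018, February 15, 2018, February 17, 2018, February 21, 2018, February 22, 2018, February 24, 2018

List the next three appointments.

Gaps: 1, 2, 4, 1, 2 days — not constant, but cyclic with period 3.
The events fall on every Wednesday, Thursday and Saturday.
Next Wednesday: February 28, 2018.
Next Thursday: March 1, 2018.
Next Saturday: March 3, 2018.

February 28, 2018; March 1, 2018; March 3, 2018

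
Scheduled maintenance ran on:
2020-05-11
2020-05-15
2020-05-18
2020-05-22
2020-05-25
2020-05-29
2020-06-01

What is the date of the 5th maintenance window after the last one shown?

2020-06-19

Gaps: 4, 3, 4, 3, 4, 3 days — not constant, but cyclic with period 2.
The events fall on every Monday and Friday.
The following Friday is 2020-06-05.
Next Monday: 2020-06-08.
Next Friday: 2020-06-12.
The following Monday is 2020-06-15.
The following Friday is 2020-06-19.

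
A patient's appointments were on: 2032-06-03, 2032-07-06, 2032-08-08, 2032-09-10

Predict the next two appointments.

Gaps between consecutive events: 33, 33, 33 days — a constant 33-day interval.
2032-09-10 + 33 days = 2032-10-13.
2032-10-13 + 33 days = 2032-11-15.

2032-10-13, 2032-11-15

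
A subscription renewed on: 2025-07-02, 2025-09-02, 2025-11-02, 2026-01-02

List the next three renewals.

Each date is the 2nd; the gaps (62, 61, 61) track the month lengths.
The rule is the 2nd of every 2 months.
Next: March 2026 → 2026-03-02.
May 2026: 2026-05-02.
July 2026: 2026-07-02.

2026-03-02, 2026-05-02, 2026-07-02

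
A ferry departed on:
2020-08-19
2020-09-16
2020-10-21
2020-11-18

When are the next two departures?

Gaps: 28, 35, 28 days — a mix of 28 and 35. Every date is a Wednesday.
Each is the 3rd Wednesday of its month.
3rd Wednesday of December 2020: 2020-12-16.
January 2021 — 3rd Wednesday is 2021-01-20.

2020-12-16, 2021-01-20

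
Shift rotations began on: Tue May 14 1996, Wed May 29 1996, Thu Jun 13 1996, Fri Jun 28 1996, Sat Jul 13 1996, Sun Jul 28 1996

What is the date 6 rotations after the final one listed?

Sat Oct 26 1996

Gaps between consecutive events: 15, 15, 15, 15, 15 days — a constant 15-day interval.
Sun Jul 28 1996 + 15 days = Mon Aug 12 1996.
Mon Aug 12 1996 + 15 days = Tue Aug 27 1996.
Tue Aug 27 1996 + 15 days = Wed Sep 11 1996.
Wed Sep 11 1996 + 15 days = Thu Sep 26 1996.
Thu Sep 26 1996 + 15 days = Fri Oct 11 1996.
Fri Oct 11 1996 + 15 days = Sat Oct 26 1996.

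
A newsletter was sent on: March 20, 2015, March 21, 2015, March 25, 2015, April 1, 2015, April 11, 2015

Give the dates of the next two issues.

April 24, 2015; May 10, 2015

Intervals are 1, 4, 7, 10 days — an arithmetic progression with common difference 3.
Next gap: 13 days. April 11, 2015 + 13 days = April 24, 2015.
Next gap: 16 days. April 24, 2015 + 16 days = May 10, 2015.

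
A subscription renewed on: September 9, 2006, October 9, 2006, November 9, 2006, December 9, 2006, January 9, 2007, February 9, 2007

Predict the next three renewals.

March 9, 2007; April 9, 2007; May 9, 2007

The day-of-month is always 9 (30, 31, 30, 31, 31 days between events).
So this recurs on the 9th of each month.
March 2007: March 9, 2007.
April 2007: April 9, 2007.
May 2007: May 9, 2007.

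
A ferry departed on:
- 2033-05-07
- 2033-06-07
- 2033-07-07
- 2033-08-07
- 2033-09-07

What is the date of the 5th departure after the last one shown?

The day-of-month is always 7 (31, 30, 31, 31 days between events).
So this recurs on the 7th of each month.
October 2033: 2033-10-07.
Next: November 2033 → 2033-11-07.
Next: December 2033 → 2033-12-07.
January 2034: 2034-01-07.
February 2034: 2034-02-07.

2034-02-07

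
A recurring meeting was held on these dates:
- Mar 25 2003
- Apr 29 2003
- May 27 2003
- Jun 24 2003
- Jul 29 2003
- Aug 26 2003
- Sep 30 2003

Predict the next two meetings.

Oct 28 2003, Nov 25 2003

Every date is a Tuesday; gaps 35, 28, 28, 35, 28, 35 days.
Each is the last Tuesday of its month (at least one falls on the 29th or later, ruling out '4th Tuesday').
October 2003 ends with Tuesday Oct 28 2003.
Last Tuesday of November 2003: Nov 25 2003.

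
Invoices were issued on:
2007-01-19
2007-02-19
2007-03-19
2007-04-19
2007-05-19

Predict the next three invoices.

Gaps: 31, 28, 31, 30 days — not constant. Every event is on the 19th of the month.
Pattern: the 19th of each month.
Next: June 2007 → 2007-06-19.
Next: July 2007 → 2007-07-19.
August 2007: 2007-08-19.

2007-06-19, 2007-07-19, 2007-08-19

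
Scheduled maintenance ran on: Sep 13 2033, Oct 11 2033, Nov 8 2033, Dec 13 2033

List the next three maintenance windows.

These are Tuesdays at 28- or 35-day spacing (28, 28, 35).
The pattern: 2nd Tuesday of the month.
January 2034 — 2nd Tuesday is Jan 10 2034.
2nd Tuesday of February 2034: Feb 14 2034.
2nd Tuesday of March 2034: Mar 14 2034.

Jan 10 2034, Feb 14 2034, Mar 14 2034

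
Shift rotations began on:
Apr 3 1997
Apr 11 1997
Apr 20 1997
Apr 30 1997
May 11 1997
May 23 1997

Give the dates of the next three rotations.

The spacing grows by 1 each time: 8, 9, 10, 11, 12 days.
Next gap: 13 days. May 23 1997 + 13 days = Jun 5 1997.
Next gap: 14 days. Jun 5 1997 + 14 days = Jun 19 1997.
Next gap: 15 days. Jun 19 1997 + 15 days = Jul 4 1997.

Jun 5 1997, Jun 19 1997, Jul 4 1997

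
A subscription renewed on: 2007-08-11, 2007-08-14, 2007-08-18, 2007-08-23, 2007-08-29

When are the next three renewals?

Intervals are 3, 4, 5, 6 days — an arithmetic progression with common difference 1.
Next gap: 7 days. 2007-08-29 + 7 days = 2007-09-05.
Next gap: 8 days. 2007-09-05 + 8 days = 2007-09-13.
Next gap: 9 days. 2007-09-13 + 9 days = 2007-09-22.

2007-09-05, 2007-09-13, 2007-09-22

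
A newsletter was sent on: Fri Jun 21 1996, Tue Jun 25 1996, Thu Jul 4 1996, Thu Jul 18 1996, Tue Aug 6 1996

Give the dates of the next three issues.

Fri Aug 30 1996, Sat Sep 28 1996, Fri Nov 1 1996

The spacing grows by 5 each time: 4, 9, 14, 19 days.
Next gap: 24 days. Tue Aug 6 1996 + 24 days = Fri Aug 30 1996.
Next gap: 29 days. Fri Aug 30 1996 + 29 days = Sat Sep 28 1996.
Next gap: 34 days. Sat Sep 28 1996 + 34 days = Fri Nov 1 1996.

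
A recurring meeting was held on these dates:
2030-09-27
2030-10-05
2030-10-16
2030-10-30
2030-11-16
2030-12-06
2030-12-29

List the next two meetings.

2031-01-24, 2031-02-22

Gaps: 8, 11, 14, 17, 20, 23 days — each gap is 3 larger than the previous one.
Next gap: 26 days. 2030-12-29 + 26 days = 2031-01-24.
Next gap: 29 days. 2031-01-24 + 29 days = 2031-02-22.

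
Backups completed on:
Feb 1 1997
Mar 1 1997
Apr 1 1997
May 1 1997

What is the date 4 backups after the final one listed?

Sep 1 1997

Gaps: 28, 31, 30 days — not constant. Every event is on the 1st of the month.
Pattern: the 1st of each month.
June 1997: Jun 1 1997.
July 1997: Jul 1 1997.
Next: August 1997 → Aug 1 1997.
September 1997: Sep 1 1997.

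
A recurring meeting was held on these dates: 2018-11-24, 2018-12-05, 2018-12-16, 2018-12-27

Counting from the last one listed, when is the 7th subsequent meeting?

2019-03-14

Gaps between consecutive events: 11, 11, 11 days — a constant 11-day interval.
2018-12-27 + 11 days = 2019-01-07.
2019-01-07 + 11 days = 2019-01-18.
2019-01-18 + 11 days = 2019-01-29.
2019-01-29 + 11 days = 2019-02-09.
2019-02-09 + 11 days = 2019-02-20.
2019-02-20 + 11 days = 2019-03-03.
2019-03-03 + 11 days = 2019-03-14.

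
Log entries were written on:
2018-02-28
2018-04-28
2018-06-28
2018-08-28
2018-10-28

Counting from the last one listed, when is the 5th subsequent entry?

Each date is the 28th; the gaps (59, 61, 61, 61) track the month lengths.
The rule is the 28th of every 2 months.
December 2018: 2018-12-28.
Next: February 2019 → 2019-02-28.
April 2019: 2019-04-28.
June 2019: 2019-06-28.
August 2019: 2019-08-28.

2019-08-28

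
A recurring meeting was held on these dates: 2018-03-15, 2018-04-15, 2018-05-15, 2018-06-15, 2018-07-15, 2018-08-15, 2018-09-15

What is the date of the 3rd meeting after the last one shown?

Each date is the 15th; the gaps (31, 30, 31, 30, 31, 31) track the month lengths.
The rule is the 15th of each month.
Next: October 2018 → 2018-10-15.
Next: November 2018 → 2018-11-15.
December 2018: 2018-12-15.

2018-12-15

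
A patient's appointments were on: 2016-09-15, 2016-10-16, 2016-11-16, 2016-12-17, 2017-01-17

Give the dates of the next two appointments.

Gaps between consecutive events: 31, 31, 31, 31 days — a constant 31-day interval.
2017-01-17 + 31 days = 2017-02-17.
2017-02-17 + 31 days = 2017-03-20.

2017-02-17, 2017-03-20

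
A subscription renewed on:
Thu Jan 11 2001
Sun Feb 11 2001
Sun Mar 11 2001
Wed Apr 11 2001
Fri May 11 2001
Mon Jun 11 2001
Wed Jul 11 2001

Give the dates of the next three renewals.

Gaps: 31, 28, 31, 30, 31, 30 days — not constant. Every event is on the 11th of the month.
Pattern: the 11th of each month.
August 2001: Sat Aug 11 2001.
September 2001: Tue Sep 11 2001.
October 2001: Thu Oct 11 2001.

Sat Aug 11 2001, Tue Sep 11 2001, Thu Oct 11 2001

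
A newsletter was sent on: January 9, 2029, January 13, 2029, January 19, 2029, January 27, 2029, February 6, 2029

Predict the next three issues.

Gaps: 4, 6, 8, 10 days — each gap is 2 larger than the previous one.
Next gap: 12 days. February 6, 2029 + 12 days = February 18, 2029.
Next gap: 14 days. February 18, 2029 + 14 days = March 4, 2029.
Next gap: 16 days. March 4, 2029 + 16 days = March 20, 2029.

February 18, 2029; March 4, 2029; March 20, 2029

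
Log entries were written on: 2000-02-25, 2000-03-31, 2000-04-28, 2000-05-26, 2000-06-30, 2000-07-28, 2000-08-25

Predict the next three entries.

2000-09-29, 2000-10-27, 2000-11-24

Every date is a Friday; gaps 35, 28, 28, 35, 28, 28 days.
Each is the last Friday of its month (at least one falls on the 29th or later, ruling out '4th Friday').
Last Friday of September 2000: 2000-09-29.
October 2000 ends with Friday 2000-10-27.
Last Friday of November 2000: 2000-11-24.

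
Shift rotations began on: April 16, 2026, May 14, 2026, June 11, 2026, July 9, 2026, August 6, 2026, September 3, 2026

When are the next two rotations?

October 1, 2026; October 29, 2026

Every event comes 28 days after the last (28, 28, 28, 28, 28).
September 3, 2026 + 28 days = October 1, 2026.
October 1, 2026 + 28 days = October 29, 2026.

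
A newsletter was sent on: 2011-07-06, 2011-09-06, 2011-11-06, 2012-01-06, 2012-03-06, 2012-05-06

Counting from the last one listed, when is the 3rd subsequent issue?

2012-11-06

The day-of-month is always 6 (62, 61, 61, 60, 61 days between events).
So this recurs on the 6th of every 2 months.
July 2012: 2012-07-06.
Next: September 2012 → 2012-09-06.
November 2012: 2012-11-06.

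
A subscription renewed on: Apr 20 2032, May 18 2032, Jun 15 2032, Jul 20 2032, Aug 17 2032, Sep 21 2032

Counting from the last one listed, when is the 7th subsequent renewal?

Apr 19 2033

All dates are Tuesdays, 28, 28, 35, 28, 35 days apart.
Specifically, the 3rd Tuesday of each month.
3rd Tuesday of October 2032: Oct 19 2032.
November 2032 — 3rd Tuesday is Nov 16 2032.
3rd Tuesday of December 2032: Dec 21 2032.
January 2033 — 3rd Tuesday is Jan 18 2033.
3rd Tuesday of February 2033: Feb 15 2033.
March 2033 — 3rd Tuesday is Mar 15 2033.
April 2033 — 3rd Tuesday is Apr 19 2033.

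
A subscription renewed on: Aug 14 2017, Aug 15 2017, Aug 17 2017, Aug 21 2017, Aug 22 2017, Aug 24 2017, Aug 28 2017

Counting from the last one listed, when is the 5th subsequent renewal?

Sep 7 2017

The gap pattern 1, 2, 4, 1, 2, 4 repeats every 3 events.
These are the Mondays, Tuesdays and Thursdays of each week.
Next Tuesday: Aug 29 2017.
The following Thursday is Aug 31 2017.
The following Monday is Sep 4 2017.
The following Tuesday is Sep 5 2017.
Next Thursday: Sep 7 2017.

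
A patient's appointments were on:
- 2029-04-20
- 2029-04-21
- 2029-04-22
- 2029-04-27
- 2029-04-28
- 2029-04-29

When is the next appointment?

Gaps: 1, 1, 5, 1, 1 days — not constant, but cyclic with period 3.
The events fall on every Friday, Saturday and Sunday.
The following Friday is 2029-05-04.

2029-05-04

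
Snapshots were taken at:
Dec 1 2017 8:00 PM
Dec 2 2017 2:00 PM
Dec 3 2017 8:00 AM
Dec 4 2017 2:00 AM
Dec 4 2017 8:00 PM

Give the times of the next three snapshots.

The interval is a steady 18 hours (18, 18, 18, 18).
Dec 4 2017 8:00 PM + 18 h = Dec 5 2017 2:00 PM.
Dec 5 2017 2:00 PM + 18 h = Dec 6 2017 8:00 AM.
Dec 6 2017 8:00 AM + 18 h = Dec 7 2017 2:00 AM.

Dec 5 2017 2:00 PM, Dec 6 2017 8:00 AM, Dec 7 2017 2:00 AM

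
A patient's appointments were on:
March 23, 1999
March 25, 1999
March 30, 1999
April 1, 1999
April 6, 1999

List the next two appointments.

April 8, 1999; April 13, 1999

Every event lands on a Tuesday or Thursday (gaps cycle 2, 5, 2, 5).
So the schedule is: every Tuesday and Thursday.
Next Thursday: April 8, 1999.
Next Tuesday: April 13, 1999.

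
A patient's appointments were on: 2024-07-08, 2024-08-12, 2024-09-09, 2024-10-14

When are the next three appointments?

Gaps: 35, 28, 35 days — a mix of 28 and 35. Every date is a Monday.
Each is the 2nd Monday of its month.
November 2024 — 2nd Monday is 2024-11-11.
2nd Monday of December 2024: 2024-12-09.
January 2025 — 2nd Monday is 2025-01-13.

2024-11-11, 2024-12-09, 2025-01-13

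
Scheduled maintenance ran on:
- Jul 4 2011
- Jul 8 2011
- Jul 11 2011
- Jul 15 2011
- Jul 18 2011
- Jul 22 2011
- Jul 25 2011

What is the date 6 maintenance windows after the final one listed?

Aug 15 2011

Every event lands on a Monday or Friday (gaps cycle 4, 3, 4, 3, 4, 3).
So the schedule is: every Monday and Friday.
Next Friday: Jul 29 2011.
The following Monday is Aug 1 2011.
The following Friday is Aug 5 2011.
Next Monday: Aug 8 2011.
The following Friday is Aug 12 2011.
Next Monday: Aug 15 2011.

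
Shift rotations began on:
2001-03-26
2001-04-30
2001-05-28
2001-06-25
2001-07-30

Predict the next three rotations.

2001-08-27, 2001-09-24, 2001-10-29

All Mondays; the gaps (35, 28, 28, 35) vary with month length.
This is the last Monday of each month.
Last Monday of August 2001: 2001-08-27.
September 2001 ends with Monday 2001-09-24.
October 2001 ends with Monday 2001-10-29.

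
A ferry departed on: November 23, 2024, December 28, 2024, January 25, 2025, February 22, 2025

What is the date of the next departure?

All dates are Saturdays, 35, 28, 28 days apart.
Specifically, the 4th Saturday of each month.
March 2025 — 4th Saturday is March 22, 2025.

March 22, 2025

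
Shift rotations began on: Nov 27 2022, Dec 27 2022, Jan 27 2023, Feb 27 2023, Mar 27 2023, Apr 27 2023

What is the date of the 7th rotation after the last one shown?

Nov 27 2023

Gaps: 30, 31, 31, 28, 31 days — not constant. Every event is on the 27th of the month.
Pattern: the 27th of each month.
Next: May 2023 → May 27 2023.
Next: June 2023 → Jun 27 2023.
Next: July 2023 → Jul 27 2023.
Next: August 2023 → Aug 27 2023.
Next: September 2023 → Sep 27 2023.
October 2023: Oct 27 2023.
Next: November 2023 → Nov 27 2023.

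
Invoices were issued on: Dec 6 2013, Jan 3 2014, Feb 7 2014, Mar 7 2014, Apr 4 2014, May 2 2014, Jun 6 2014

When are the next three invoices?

Gaps: 28, 35, 28, 28, 28, 35 days — a mix of 28 and 35. Every date is a Friday.
Each is the 1st Friday of its month.
July 2014 — 1st Friday is Jul 4 2014.
August 2014 — 1st Friday is Aug 1 2014.
September 2014 — 1st Friday is Sep 5 2014.

Jul 4 2014, Aug 1 2014, Sep 5 2014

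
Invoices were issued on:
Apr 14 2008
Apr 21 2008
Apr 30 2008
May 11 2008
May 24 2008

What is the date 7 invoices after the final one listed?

Oct 18 2008

Gaps: 7, 9, 11, 13 days — each gap is 2 larger than the previous one.
Next gap: 15 days. May 24 2008 + 15 days = Jun 8 2008.
Next gap: 17 days. Jun 8 2008 + 17 days = Jun 25 2008.
Next gap: 19 days. Jun 25 2008 + 19 days = Jul 14 2008.
Next gap: 21 days. Jul 14 2008 + 21 days = Aug 4 2008.
Next gap: 23 days. Aug 4 2008 + 23 days = Aug 27 2008.
Next gap: 25 days. Aug 27 2008 + 25 days = Sep 21 2008.
Next gap: 27 days. Sep 21 2008 + 27 days = Oct 18 2008.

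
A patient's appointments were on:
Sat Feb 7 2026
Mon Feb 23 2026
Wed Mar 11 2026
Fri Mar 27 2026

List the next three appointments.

Every event comes 16 days after the last (16, 16, 16).
Fri Mar 27 2026 + 16 days = Sun Apr 12 2026.
Sun Apr 12 2026 + 16 days = Tue Apr 28 2026.
Tue Apr 28 2026 + 16 days = Thu May 14 2026.

Sun Apr 12 2026, Tue Apr 28 2026, Thu May 14 2026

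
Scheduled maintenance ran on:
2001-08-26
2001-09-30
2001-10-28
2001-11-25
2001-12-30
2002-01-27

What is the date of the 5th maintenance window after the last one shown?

2002-06-30

These are Sundays with 35, 28, 28, 35, 28-day gaps.
Each is the final Sunday of its month — 2001-09-30 is past the 28th, so '4th Sunday' doesn't fit.
Last Sunday of February 2002: 2002-02-24.
Last Sunday of March 2002: 2002-03-31.
Last Sunday of April 2002: 2002-04-28.
Last Sunday of May 2002: 2002-05-26.
June 2002 ends with Sunday 2002-06-30.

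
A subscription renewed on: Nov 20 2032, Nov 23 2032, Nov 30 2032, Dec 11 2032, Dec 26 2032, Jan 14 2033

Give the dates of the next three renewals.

Feb 6 2033, Mar 5 2033, Apr 5 2033

Intervals are 3, 7, 11, 15, 19 days — an arithmetic progression with common difference 4.
Next gap: 23 days. Jan 14 2033 + 23 days = Feb 6 2033.
Next gap: 27 days. Feb 6 2033 + 27 days = Mar 5 2033.
Next gap: 31 days. Mar 5 2033 + 31 days = Apr 5 2033.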